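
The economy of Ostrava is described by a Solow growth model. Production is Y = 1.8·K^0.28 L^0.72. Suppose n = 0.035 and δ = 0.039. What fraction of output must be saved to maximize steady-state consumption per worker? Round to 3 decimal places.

s_gold = 0.280

Capital per worker breaks even when investment replaces (n + δ)·k; here n + δ = 0.074.
At the golden rule MPK = n+δ, and in any Cobb-Douglas steady state s = (n+δ)·k/y = MPK·k/y = capital's share 0.28.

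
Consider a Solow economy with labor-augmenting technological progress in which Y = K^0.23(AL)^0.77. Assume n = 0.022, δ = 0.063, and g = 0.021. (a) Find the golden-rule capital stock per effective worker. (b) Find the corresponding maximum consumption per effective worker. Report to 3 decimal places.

(a) k_gold ≈ 2.735; (b) c_gold ≈ 0.970

The effective depreciation rate is n + g + δ = 0.022 + 0.021 + 0.063 = 0.106.
Golden rule sets MPK = n+g+δ: 0.23·k^(0.23−1) = 0.106, so k_gold = (0.23/0.106)^(1/0.77) ≈ 2.7347.
y_gold = 2.7347^0.23 ≈ 1.2603; c_gold = y_gold − 0.106·k_gold ≈ 0.9705.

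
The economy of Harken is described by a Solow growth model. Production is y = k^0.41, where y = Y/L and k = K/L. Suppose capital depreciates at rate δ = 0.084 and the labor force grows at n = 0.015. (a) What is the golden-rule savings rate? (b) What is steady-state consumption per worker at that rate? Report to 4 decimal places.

(a) s_gold = 0.4100; (b) c_gold ≈ 1.5839

Break-even investment rate: n + δ = 0.015 + 0.084 = 0.099.
For Cobb-Douglas, s_gold equals capital's share: s_gold = 0.41.
At the golden rule the marginal product of capital equals n+δ: 0.41·k^(0.41−1) = 0.099. Solving, k_gold = (0.41/0.099)^(1/0.59) ≈ 11.1177.
y_gold = 11.1177^0.41 ≈ 2.6845; c_gold = (1−0.41)·y_gold ≈ 1.5839.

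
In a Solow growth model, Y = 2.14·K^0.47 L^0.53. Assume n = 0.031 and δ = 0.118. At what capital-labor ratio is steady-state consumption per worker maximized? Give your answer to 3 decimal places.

n + δ = 0.031 + 0.118 = 0.149.
At the golden rule the marginal product of capital equals n+δ: 0.47·2.14·k^(0.47−1) = 0.149. Solving, k_gold = (0.47·2.14/0.149)^(1/0.53) ≈ 36.7083.

k_gold ≈ 36.708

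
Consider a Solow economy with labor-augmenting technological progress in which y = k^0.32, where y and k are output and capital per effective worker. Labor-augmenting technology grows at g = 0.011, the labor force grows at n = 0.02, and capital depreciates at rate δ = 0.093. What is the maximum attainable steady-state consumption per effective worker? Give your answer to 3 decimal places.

c_gold ≈ 1.062

Break-even investment rate: n + g + δ = 0.02 + 0.011 + 0.093 = 0.124.
Setting f'(k) = n+g+δ gives 0.32·k^(0.32−1) = 0.124, hence k_gold = (0.32/0.124)^(1/0.68) ≈ 4.0316.
y_gold = 4.0316^0.32 ≈ 1.5623.
c_gold = y_gold − (n+g+δ)·k_gold = 1.5623 − 0.124·4.0316 ≈ 1.0623.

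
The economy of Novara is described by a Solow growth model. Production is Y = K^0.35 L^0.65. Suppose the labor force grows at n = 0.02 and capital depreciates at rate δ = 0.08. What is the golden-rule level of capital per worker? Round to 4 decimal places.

k_gold ≈ 6.8711

n + δ = 0.02 + 0.08 = 0.1.
Golden rule sets MPK = n+δ: 0.35·k^(0.35−1) = 0.1, so k_gold = (0.35/0.1)^(1/0.65) ≈ 6.8711.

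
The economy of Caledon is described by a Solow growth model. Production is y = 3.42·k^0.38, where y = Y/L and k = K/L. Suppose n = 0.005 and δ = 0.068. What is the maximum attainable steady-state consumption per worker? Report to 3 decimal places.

Break-even investment rate: n + δ = 0.005 + 0.068 = 0.073.
Golden rule sets MPK = n+δ: 0.38·3.42·k^(0.38−1) = 0.073, so k_gold = (0.38·3.42/0.073)^(1/0.62) ≈ 103.9715.
y_gold = 3.42·103.9715^0.38 ≈ 19.9735.
c_gold = y_gold − (n+δ)·k_gold = 19.9735 − 0.073·103.9715 ≈ 12.3836.

c_gold ≈ 12.384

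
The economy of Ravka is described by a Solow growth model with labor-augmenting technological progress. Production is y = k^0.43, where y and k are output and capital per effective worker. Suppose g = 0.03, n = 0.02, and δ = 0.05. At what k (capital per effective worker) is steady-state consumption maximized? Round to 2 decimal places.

n + g + δ = 0.02 + 0.03 + 0.05 = 0.1.
Maximizing c = f(k) − (n+g+δ)·k gives f'(k) = n+g+δ, i.e. 0.43·k^(0.43−1) = 0.1, so k_gold = (0.43/0.1)^(1/0.57) ≈ 12.9225.

k_gold ≈ 12.92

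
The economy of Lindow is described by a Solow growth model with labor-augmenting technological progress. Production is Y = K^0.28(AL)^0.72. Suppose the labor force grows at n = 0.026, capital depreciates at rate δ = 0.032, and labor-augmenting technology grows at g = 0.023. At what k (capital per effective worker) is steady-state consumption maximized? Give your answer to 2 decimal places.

k_gold ≈ 5.60

The effective depreciation rate is n + g + δ = 0.026 + 0.023 + 0.032 = 0.081.
At the golden rule the marginal product of capital equals n+g+δ: 0.28·k^(0.28−1) = 0.081. Solving, k_gold = (0.28/0.081)^(1/0.72) ≈ 5.5996.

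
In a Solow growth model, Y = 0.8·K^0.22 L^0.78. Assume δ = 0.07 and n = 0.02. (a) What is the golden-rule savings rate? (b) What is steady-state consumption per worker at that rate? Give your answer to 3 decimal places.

(a) s_gold = 0.220; (b) c_gold ≈ 0.754

Capital per worker breaks even when investment replaces (n + δ)·k; here n + δ = 0.09.
For Cobb-Douglas, s_gold equals capital's share: s_gold = 0.22.
Golden rule sets MPK = n+δ: 0.22·0.8·k^(0.22−1) = 0.09, so k_gold = (0.22·0.8/0.09)^(1/0.78) ≈ 2.3628.
y_gold = 0.8·2.3628^0.22 ≈ 0.9666; c_gold = (1−0.22)·y_gold ≈ 0.7539.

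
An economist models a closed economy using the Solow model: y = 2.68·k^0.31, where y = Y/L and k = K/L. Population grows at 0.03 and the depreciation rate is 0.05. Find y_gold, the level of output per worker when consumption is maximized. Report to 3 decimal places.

y_gold ≈ 7.670

Capital per worker breaks even when investment replaces (n + δ)·k; here n + δ = 0.08.
At the golden rule the marginal product of capital equals n+δ: 0.31·2.68·k^(0.31−1) = 0.08. Solving, k_gold = (0.31·2.68/0.08)^(1/0.69) ≈ 29.7203.
Output: y_gold = 2.68·k_gold^0.31 = 2.68·29.7203^0.31 ≈ 7.6697.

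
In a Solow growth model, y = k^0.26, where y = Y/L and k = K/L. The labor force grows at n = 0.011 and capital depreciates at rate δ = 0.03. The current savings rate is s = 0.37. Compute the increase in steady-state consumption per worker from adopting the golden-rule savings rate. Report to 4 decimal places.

Δc ≈ 0.0514

n + δ = 0.011 + 0.03 = 0.041.
Current steady state (s = 0.37): k* = (0.37/0.041)^(1/0.74) ≈ 19.5481, y* = 19.5481^0.26 ≈ 2.1661, c* = (1−0.37)·2.1661 ≈ 1.3647.
Setting f'(k) = n+δ gives 0.26·k^(0.26−1) = 0.041, hence k_gold = (0.26/0.041)^(1/0.74) ≈ 12.1350.
y_gold = 12.1350^0.26 ≈ 1.9136, c_gold = y_gold − 0.041·k_gold ≈ 1.4161.
Gain: Δc = 1.4161 − 1.3647 ≈ 0.0514.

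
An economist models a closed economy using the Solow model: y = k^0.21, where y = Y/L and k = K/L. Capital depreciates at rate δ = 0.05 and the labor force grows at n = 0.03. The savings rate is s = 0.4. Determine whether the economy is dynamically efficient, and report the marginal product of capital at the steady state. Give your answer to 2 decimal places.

dynamically inefficient; MPK ≈ 0.04

The effective depreciation rate is n + δ = 0.03 + 0.05 = 0.08.
Steady-state k*: s·k^0.21 = 0.08·k gives k* = (0.4/0.08)^(1/0.79) ≈ 7.6696.
MPK = 0.21·7.6696^(-0.79) ≈ 0.0420.
MPK < n+δ = 0.08, so the economy is dynamically inefficient (over-saving).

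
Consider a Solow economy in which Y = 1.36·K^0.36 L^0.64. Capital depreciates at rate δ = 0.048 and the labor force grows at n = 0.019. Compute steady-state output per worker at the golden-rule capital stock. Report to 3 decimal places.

Break-even investment rate: n + δ = 0.019 + 0.048 = 0.067.
Setting f'(k) = n+δ gives 0.36·1.36·k^(0.36−1) = 0.067, hence k_gold = (0.36·1.36/0.067)^(1/0.64) ≈ 22.3684.
Output: y_gold = 1.36·k_gold^0.36 = 1.36·22.3684^0.36 ≈ 4.1630.

y_gold ≈ 4.163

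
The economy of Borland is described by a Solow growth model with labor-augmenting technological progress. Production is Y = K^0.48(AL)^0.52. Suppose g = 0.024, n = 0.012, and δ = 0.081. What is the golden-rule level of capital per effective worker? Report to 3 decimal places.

k_gold ≈ 15.099

n + g + δ = 0.012 + 0.024 + 0.081 = 0.117.
Setting f'(k) = n+g+δ gives 0.48·k^(0.48−1) = 0.117, hence k_gold = (0.48/0.117)^(1/0.52) ≈ 15.0992.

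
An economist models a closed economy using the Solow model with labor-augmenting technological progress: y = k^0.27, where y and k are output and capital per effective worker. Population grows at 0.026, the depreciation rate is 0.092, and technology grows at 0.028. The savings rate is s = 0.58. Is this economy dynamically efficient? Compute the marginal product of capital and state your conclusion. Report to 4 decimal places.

dynamically inefficient; MPK ≈ 0.0680

Break-even investment rate: n + g + δ = 0.026 + 0.028 + 0.092 = 0.146.
Steady-state k*: s·k^0.27 = 0.146·k gives k* = (0.58/0.146)^(1/0.73) ≈ 6.6168.
MPK = 0.27·6.6168^(-0.73) ≈ 0.0680.
MPK < n+g+δ = 0.146, so the economy is dynamically inefficient (over-saving).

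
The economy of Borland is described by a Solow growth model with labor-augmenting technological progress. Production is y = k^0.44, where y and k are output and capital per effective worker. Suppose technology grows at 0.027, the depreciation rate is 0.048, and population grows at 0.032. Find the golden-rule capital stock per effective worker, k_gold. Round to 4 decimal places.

Break-even investment rate: n + g + δ = 0.032 + 0.027 + 0.048 = 0.107.
Golden rule sets MPK = n+g+δ: 0.44·k^(0.44−1) = 0.107, so k_gold = (0.44/0.107)^(1/0.56) ≈ 12.4897.

k_gold ≈ 12.4897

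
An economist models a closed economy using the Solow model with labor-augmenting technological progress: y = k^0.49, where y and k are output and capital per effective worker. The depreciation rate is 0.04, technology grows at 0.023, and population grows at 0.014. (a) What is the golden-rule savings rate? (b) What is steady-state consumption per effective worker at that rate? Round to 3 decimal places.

Capital per effective worker breaks even when investment replaces (n + g + δ)·k; here n + g + δ = 0.077.
For Cobb-Douglas, s_gold equals capital's share: s_gold = 0.49.
Setting f'(k) = n+g+δ gives 0.49·k^(0.49−1) = 0.077, hence k_gold = (0.49/0.077)^(1/0.51) ≈ 37.6611.
y_gold = 37.6611^0.49 ≈ 5.9182; c_gold = (1−0.49)·y_gold ≈ 3.0183.

(a) s_gold = 0.490; (b) c_gold ≈ 3.018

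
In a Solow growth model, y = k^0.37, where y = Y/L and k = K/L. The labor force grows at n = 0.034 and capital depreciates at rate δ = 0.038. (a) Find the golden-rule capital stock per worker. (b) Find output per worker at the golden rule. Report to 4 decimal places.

n + δ = 0.034 + 0.038 = 0.072.
Maximizing c = f(k) − (n+δ)·k gives f'(k) = n+δ, i.e. 0.37·k^(0.37−1) = 0.072, so k_gold = (0.37/0.072)^(1/0.63) ≈ 13.4389.
y_gold = 13.4389^0.37 ≈ 2.6151.

(a) k_gold ≈ 13.4389; (b) y_gold ≈ 2.6151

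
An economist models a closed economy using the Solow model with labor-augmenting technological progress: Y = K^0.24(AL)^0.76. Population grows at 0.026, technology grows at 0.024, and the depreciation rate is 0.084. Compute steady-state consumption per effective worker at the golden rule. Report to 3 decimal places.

Break-even investment rate: n + g + δ = 0.026 + 0.024 + 0.084 = 0.134.
Setting f'(k) = n+g+δ gives 0.24·k^(0.24−1) = 0.134, hence k_gold = (0.24/0.134)^(1/0.76) ≈ 2.1530.
y_gold = 2.1530^0.24 ≈ 1.2021.
c_gold = y_gold − (n+g+δ)·k_gold = 1.2021 − 0.134·2.1530 ≈ 0.9136.

c_gold ≈ 0.914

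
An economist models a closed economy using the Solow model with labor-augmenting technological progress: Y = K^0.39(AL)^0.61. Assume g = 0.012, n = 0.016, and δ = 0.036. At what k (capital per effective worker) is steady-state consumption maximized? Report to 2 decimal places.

k_gold ≈ 19.35

Break-even investment rate: n + g + δ = 0.016 + 0.012 + 0.036 = 0.064.
At the golden rule the marginal product of capital equals n+g+δ: 0.39·k^(0.39−1) = 0.064. Solving, k_gold = (0.39/0.064)^(1/0.61) ≈ 19.3507.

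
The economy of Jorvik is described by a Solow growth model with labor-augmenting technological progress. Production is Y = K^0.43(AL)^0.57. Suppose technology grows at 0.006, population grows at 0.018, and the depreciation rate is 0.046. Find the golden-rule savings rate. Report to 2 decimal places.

s_gold = 0.43

The effective depreciation rate is n + g + δ = 0.018 + 0.006 + 0.046 = 0.07.
At the golden rule MPK = n+g+δ, and in any Cobb-Douglas steady state s = (n+g+δ)·k/y = MPK·k/y = capital's share 0.43.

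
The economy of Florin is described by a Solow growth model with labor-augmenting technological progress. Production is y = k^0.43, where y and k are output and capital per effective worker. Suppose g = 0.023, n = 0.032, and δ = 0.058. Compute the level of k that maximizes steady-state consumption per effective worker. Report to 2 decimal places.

k_gold ≈ 10.43

The effective depreciation rate is n + g + δ = 0.032 + 0.023 + 0.058 = 0.113.
Maximizing c = f(k) − (n+g+δ)·k gives f'(k) = n+g+δ, i.e. 0.43·k^(0.43−1) = 0.113, so k_gold = (0.43/0.113)^(1/0.57) ≈ 10.4286.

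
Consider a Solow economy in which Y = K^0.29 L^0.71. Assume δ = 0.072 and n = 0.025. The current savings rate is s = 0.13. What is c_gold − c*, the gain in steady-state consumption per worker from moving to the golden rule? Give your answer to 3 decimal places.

Break-even investment rate: n + δ = 0.025 + 0.072 = 0.097.
Current steady state (s = 0.13): k* = (0.13/0.097)^(1/0.71) ≈ 1.5105, y* = 1.5105^0.29 ≈ 1.1271, c* = (1−0.13)·1.1271 ≈ 0.9805.
Golden rule sets MPK = n+δ: 0.29·k^(0.29−1) = 0.097, so k_gold = (0.29/0.097)^(1/0.71) ≈ 4.6762.
y_gold = 4.6762^0.29 ≈ 1.5641, c_gold = y_gold − 0.097·k_gold ≈ 1.1105.
Gain: Δc = 1.1105 − 0.9805 ≈ 0.1300.

Δc ≈ 0.130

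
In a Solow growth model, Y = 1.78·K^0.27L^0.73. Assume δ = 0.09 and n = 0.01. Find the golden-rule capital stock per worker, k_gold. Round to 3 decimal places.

k_gold ≈ 8.589

Capital per worker breaks even when investment replaces (n + δ)·k; here n + δ = 0.1.
Golden rule sets MPK = n+δ: 0.27·1.78·k^(0.27−1) = 0.1, so k_gold = (0.27·1.78/0.1)^(1/0.73) ≈ 8.5892.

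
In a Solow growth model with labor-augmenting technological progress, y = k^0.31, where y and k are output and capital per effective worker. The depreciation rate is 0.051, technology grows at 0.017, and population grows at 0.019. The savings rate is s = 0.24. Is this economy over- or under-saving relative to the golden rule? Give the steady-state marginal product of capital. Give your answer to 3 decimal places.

Break-even investment rate: n + g + δ = 0.019 + 0.017 + 0.051 = 0.087.
Steady-state k*: s·k^0.31 = 0.087·k gives k* = (0.24/0.087)^(1/0.69) ≈ 4.3520.
MPK = 0.31·4.3520^(-0.69) ≈ 0.1124.
MPK > n+g+δ = 0.087, so the economy is dynamically efficient (under-saving).

under-saving; MPK ≈ 0.112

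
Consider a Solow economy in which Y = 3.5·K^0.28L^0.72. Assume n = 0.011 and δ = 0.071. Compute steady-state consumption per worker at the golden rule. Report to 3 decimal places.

c_gold ≈ 6.613

n + δ = 0.011 + 0.071 = 0.082.
Setting f'(k) = n+δ gives 0.28·3.5·k^(0.28−1) = 0.082, hence k_gold = (0.28·3.5/0.082)^(1/0.72) ≈ 31.3622.
y_gold = 3.5·31.3622^0.28 ≈ 9.1846.
c_gold = y_gold − (n+δ)·k_gold = 9.1846 − 0.082·31.3622 ≈ 6.6129.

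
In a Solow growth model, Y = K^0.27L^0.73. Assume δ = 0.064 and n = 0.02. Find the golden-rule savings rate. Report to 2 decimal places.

s_gold = 0.27

The effective depreciation rate is n + δ = 0.02 + 0.064 = 0.084.
At the golden rule MPK = n+δ, and in any Cobb-Douglas steady state s = (n+δ)·k/y = MPK·k/y = capital's share 0.27.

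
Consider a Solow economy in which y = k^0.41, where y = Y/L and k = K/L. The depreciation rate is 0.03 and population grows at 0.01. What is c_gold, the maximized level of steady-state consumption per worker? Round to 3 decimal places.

c_gold ≈ 2.973

n + δ = 0.01 + 0.03 = 0.04.
Maximizing c = f(k) − (n+δ)·k gives f'(k) = n+δ, i.e. 0.41·k^(0.41−1) = 0.04, so k_gold = (0.41/0.04)^(1/0.59) ≈ 51.6525.
y_gold = 51.6525^0.41 ≈ 5.0393.
c_gold = y_gold − (n+δ)·k_gold = 5.0393 − 0.04·51.6525 ≈ 2.9732.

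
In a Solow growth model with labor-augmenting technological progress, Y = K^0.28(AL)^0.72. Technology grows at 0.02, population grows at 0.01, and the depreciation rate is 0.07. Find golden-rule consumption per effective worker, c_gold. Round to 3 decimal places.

c_gold ≈ 1.075

Capital per effective worker breaks even when investment replaces (n + g + δ)·k; here n + g + δ = 0.1.
Golden rule sets MPK = n+g+δ: 0.28·k^(0.28−1) = 0.1, so k_gold = (0.28/0.1)^(1/0.72) ≈ 4.1788.
y_gold = 4.1788^0.28 ≈ 1.4924.
c_gold = y_gold − (n+g+δ)·k_gold = 1.4924 − 0.1·4.1788 ≈ 1.0746.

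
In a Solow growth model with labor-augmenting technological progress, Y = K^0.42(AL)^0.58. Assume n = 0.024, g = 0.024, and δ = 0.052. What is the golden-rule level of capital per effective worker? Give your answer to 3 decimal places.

k_gold ≈ 11.873

Break-even investment rate: n + g + δ = 0.024 + 0.024 + 0.052 = 0.1.
At the golden rule the marginal product of capital equals n+g+δ: 0.42·k^(0.42−1) = 0.1. Solving, k_gold = (0.42/0.1)^(1/0.58) ≈ 11.8732.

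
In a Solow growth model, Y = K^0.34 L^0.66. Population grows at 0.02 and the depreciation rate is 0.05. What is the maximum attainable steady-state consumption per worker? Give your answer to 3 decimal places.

c_gold ≈ 1.490

Break-even investment rate: n + δ = 0.02 + 0.05 = 0.07.
Golden rule sets MPK = n+δ: 0.34·k^(0.34−1) = 0.07, so k_gold = (0.34/0.07)^(1/0.66) ≈ 10.9641.
y_gold = 10.9641^0.34 ≈ 2.2573.
c_gold = y_gold − (n+δ)·k_gold = 2.2573 − 0.07·10.9641 ≈ 1.4898.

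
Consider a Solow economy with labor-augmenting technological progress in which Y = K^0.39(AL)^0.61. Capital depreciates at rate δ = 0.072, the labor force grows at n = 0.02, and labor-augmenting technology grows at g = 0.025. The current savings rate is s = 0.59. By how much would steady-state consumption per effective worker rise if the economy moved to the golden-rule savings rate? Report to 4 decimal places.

Δc ≈ 0.1636

Capital per effective worker breaks even when investment replaces (n + g + δ)·k; here n + g + δ = 0.117.
Current steady state (s = 0.59): k* = (0.59/0.117)^(1/0.61) ≈ 14.1877, y* = 14.1877^0.39 ≈ 2.8135, c* = (1−0.59)·2.8135 ≈ 1.1535.
Maximizing c = f(k) − (n+g+δ)·k gives f'(k) = n+g+δ, i.e. 0.39·k^(0.39−1) = 0.117, so k_gold = (0.39/0.117)^(1/0.61) ≈ 7.1974.
y_gold = 7.1974^0.39 ≈ 2.1592, c_gold = y_gold − 0.117·k_gold ≈ 1.3171.
Gain: Δc = 1.3171 − 1.1535 ≈ 0.1636.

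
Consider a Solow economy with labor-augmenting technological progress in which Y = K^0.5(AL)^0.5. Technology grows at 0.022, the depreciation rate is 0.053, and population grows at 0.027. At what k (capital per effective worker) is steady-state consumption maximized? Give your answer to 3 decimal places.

k_gold ≈ 24.029

Capital per effective worker breaks even when investment replaces (n + g + δ)·k; here n + g + δ = 0.102.
Setting f'(k) = n+g+δ gives 0.5·k^(0.5−1) = 0.102, hence k_gold = (0.5/0.102)^(1/0.5) ≈ 24.0292.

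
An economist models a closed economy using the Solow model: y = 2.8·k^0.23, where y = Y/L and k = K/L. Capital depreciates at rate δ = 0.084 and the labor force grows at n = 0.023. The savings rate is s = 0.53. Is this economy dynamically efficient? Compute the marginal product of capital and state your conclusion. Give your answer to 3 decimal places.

The effective depreciation rate is n + δ = 0.023 + 0.084 = 0.107.
Steady-state k*: s·A·k^0.23 = 0.107·k gives k* = (0.53·2.8/0.107)^(1/0.77) ≈ 30.4216.
MPK = 0.23·2.8·30.4216^(-0.77) ≈ 0.0464.
MPK < n+δ = 0.107, so the economy is dynamically inefficient (over-saving).

dynamically inefficient; MPK ≈ 0.046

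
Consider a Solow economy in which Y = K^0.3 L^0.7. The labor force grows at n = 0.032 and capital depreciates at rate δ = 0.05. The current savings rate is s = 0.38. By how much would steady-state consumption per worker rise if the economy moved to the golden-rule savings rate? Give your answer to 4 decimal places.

Δc ≈ 0.0242

The effective depreciation rate is n + δ = 0.032 + 0.05 = 0.082.
Current steady state (s = 0.38): k* = (0.38/0.082)^(1/0.7) ≈ 8.9410, y* = 8.9410^0.3 ≈ 1.9294, c* = (1−0.38)·1.9294 ≈ 1.1962.
Golden rule sets MPK = n+δ: 0.3·k^(0.3−1) = 0.082, so k_gold = (0.3/0.082)^(1/0.7) ≈ 6.3786.
y_gold = 6.3786^0.3 ≈ 1.7435, c_gold = y_gold − 0.082·k_gold ≈ 1.2204.
Gain: Δc = 1.2204 − 1.1962 ≈ 0.0242.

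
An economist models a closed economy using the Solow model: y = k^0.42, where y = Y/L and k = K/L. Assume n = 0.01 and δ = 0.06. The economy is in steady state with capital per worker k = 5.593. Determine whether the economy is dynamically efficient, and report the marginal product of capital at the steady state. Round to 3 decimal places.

Capital per worker breaks even when investment replaces (n + δ)·k; here n + δ = 0.07.
MPK = 0.42·k^(0.42−1) = 0.42·5.593^(-0.58) ≈ 0.1547.
MPK > 0.07, so the economy is dynamically efficient (under-saving).

dynamically efficient; MPK ≈ 0.155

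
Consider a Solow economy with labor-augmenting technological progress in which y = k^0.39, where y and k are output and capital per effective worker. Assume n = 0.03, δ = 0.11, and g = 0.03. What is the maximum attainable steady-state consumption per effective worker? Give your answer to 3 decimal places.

c_gold ≈ 1.037

Capital per effective worker breaks even when investment replaces (n + g + δ)·k; here n + g + δ = 0.17.
At the golden rule the marginal product of capital equals n+g+δ: 0.39·k^(0.39−1) = 0.17. Solving, k_gold = (0.39/0.17)^(1/0.61) ≈ 3.9010.
y_gold = 3.9010^0.39 ≈ 1.7004.
c_gold = y_gold − (n+g+δ)·k_gold = 1.7004 − 0.17·3.9010 ≈ 1.0373.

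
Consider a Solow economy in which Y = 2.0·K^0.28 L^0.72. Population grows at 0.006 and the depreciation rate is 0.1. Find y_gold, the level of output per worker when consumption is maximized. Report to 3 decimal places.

Capital per worker breaks even when investment replaces (n + δ)·k; here n + δ = 0.106.
Maximizing c = f(k) − (n+δ)·k gives f'(k) = n+δ, i.e. 0.28·2.0·k^(0.28−1) = 0.106, so k_gold = (0.28·2.0/0.106)^(1/0.72) ≈ 10.0926.
Output: y_gold = 2.0·k_gold^0.28 = 2.0·10.0926^0.28 ≈ 3.8208.

y_gold ≈ 3.821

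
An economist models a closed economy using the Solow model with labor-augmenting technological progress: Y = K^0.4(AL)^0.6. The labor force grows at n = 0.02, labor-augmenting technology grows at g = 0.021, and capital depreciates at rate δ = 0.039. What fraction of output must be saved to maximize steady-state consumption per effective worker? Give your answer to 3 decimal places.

s_gold = 0.400

n + g + δ = 0.02 + 0.021 + 0.039 = 0.08.
At the golden rule MPK = n+g+δ, and in any Cobb-Douglas steady state s = (n+g+δ)·k/y = MPK·k/y = capital's share 0.4.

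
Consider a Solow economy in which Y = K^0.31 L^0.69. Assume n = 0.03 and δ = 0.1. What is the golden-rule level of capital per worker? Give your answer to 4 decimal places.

Break-even investment rate: n + δ = 0.03 + 0.1 = 0.13.
Golden rule sets MPK = n+δ: 0.31·k^(0.31−1) = 0.13, so k_gold = (0.31/0.13)^(1/0.69) ≈ 3.5236.

k_gold ≈ 3.5236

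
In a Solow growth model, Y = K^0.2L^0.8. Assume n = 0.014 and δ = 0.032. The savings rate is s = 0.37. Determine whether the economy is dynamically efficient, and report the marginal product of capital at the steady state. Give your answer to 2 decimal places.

Break-even investment rate: n + δ = 0.014 + 0.032 = 0.046.
Steady-state k*: s·k^0.2 = 0.046·k gives k* = (0.37/0.046)^(1/0.8) ≈ 13.5458.
MPK = 0.2·13.5458^(-0.8) ≈ 0.0249.
MPK < n+δ = 0.046, so the economy is dynamically inefficient (over-saving).

dynamically inefficient; MPK ≈ 0.02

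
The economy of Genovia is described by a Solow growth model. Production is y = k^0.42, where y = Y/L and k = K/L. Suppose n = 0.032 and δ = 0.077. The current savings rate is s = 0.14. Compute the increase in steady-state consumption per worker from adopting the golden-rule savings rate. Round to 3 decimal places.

n + δ = 0.032 + 0.077 = 0.109.
Current steady state (s = 0.14): k* = (0.14/0.109)^(1/0.58) ≈ 1.5396, y* = 1.5396^0.42 ≈ 1.1987, c* = (1−0.14)·1.1987 ≈ 1.0309.
Maximizing c = f(k) − (n+δ)·k gives f'(k) = n+δ, i.e. 0.42·k^(0.42−1) = 0.109, so k_gold = (0.42/0.109)^(1/0.58) ≈ 10.2339.
y_gold = 10.2339^0.42 ≈ 2.6559, c_gold = y_gold − 0.109·k_gold ≈ 1.5404.
Gain: Δc = 1.5404 − 1.0309 ≈ 0.5095.

Δc ≈ 0.510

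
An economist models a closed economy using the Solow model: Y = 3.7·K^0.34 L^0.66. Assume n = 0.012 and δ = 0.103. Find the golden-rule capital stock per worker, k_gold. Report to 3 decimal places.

The effective depreciation rate is n + δ = 0.012 + 0.103 = 0.115.
Maximizing c = f(k) − (n+δ)·k gives f'(k) = n+δ, i.e. 0.34·3.7·k^(0.34−1) = 0.115, so k_gold = (0.34·3.7/0.115)^(1/0.66) ≈ 37.5160.

k_gold ≈ 37.516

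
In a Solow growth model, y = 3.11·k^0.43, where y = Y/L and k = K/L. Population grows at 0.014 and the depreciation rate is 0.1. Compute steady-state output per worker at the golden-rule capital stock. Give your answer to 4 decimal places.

n + δ = 0.014 + 0.1 = 0.114.
Maximizing c = f(k) − (n+δ)·k gives f'(k) = n+δ, i.e. 0.43·3.11·k^(0.43−1) = 0.114, so k_gold = (0.43·3.11/0.114)^(1/0.57) ≈ 75.1635.
Output: y_gold = 3.11·k_gold^0.43 = 3.11·75.1635^0.43 ≈ 19.9271.

y_gold ≈ 19.9271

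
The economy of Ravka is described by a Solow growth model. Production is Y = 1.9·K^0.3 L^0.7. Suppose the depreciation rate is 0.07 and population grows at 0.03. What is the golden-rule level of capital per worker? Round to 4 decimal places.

Break-even investment rate: n + δ = 0.03 + 0.07 = 0.1.
At the golden rule the marginal product of capital equals n+δ: 0.3·1.9·k^(0.3−1) = 0.1. Solving, k_gold = (0.3·1.9/0.1)^(1/0.7) ≈ 12.0177.

k_gold ≈ 12.0177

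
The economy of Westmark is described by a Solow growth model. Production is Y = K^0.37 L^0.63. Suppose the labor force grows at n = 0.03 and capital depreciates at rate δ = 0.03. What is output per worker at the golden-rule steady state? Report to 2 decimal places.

Capital per worker breaks even when investment replaces (n + δ)·k; here n + δ = 0.06.
At the golden rule the marginal product of capital equals n+δ: 0.37·k^(0.37−1) = 0.06. Solving, k_gold = (0.37/0.06)^(1/0.63) ≈ 17.9493.
Output: y_gold = k_gold^0.37 = 17.9493^0.37 ≈ 2.9107.

y_gold ≈ 2.91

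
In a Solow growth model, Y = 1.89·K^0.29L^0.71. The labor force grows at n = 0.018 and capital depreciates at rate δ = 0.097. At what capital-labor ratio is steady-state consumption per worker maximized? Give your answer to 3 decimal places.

n + δ = 0.018 + 0.097 = 0.115.
At the golden rule the marginal product of capital equals n+δ: 0.29·1.89·k^(0.29−1) = 0.115. Solving, k_gold = (0.29·1.89/0.115)^(1/0.71) ≈ 9.0190.

k_gold ≈ 9.019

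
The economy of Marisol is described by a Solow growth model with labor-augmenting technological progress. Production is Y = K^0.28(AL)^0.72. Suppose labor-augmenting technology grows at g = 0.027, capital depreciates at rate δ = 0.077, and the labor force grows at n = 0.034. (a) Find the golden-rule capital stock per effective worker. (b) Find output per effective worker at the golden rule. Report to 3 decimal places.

(a) k_gold ≈ 2.672; (b) y_gold ≈ 1.317

Break-even investment rate: n + g + δ = 0.034 + 0.027 + 0.077 = 0.138.
At the golden rule the marginal product of capital equals n+g+δ: 0.28·k^(0.28−1) = 0.138. Solving, k_gold = (0.28/0.138)^(1/0.72) ≈ 2.6716.
y_gold = 2.6716^0.28 ≈ 1.3167.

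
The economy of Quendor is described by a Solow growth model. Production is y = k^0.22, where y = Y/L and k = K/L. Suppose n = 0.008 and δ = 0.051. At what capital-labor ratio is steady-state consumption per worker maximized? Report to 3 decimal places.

n + δ = 0.008 + 0.051 = 0.059.
Setting f'(k) = n+δ gives 0.22·k^(0.22−1) = 0.059, hence k_gold = (0.22/0.059)^(1/0.78) ≈ 5.4048.

k_gold ≈ 5.405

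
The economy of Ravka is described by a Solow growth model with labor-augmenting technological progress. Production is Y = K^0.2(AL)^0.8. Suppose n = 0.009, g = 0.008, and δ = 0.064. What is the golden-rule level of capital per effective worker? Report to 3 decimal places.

Capital per effective worker breaks even when investment replaces (n + g + δ)·k; here n + g + δ = 0.081.
Setting f'(k) = n+g+δ gives 0.2·k^(0.2−1) = 0.081, hence k_gold = (0.2/0.081)^(1/0.8) ≈ 3.0951.

k_gold ≈ 3.095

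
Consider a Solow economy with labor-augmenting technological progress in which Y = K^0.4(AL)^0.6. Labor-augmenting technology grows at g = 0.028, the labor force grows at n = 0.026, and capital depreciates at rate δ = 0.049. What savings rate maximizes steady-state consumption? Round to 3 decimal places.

s_gold = 0.400

The effective depreciation rate is n + g + δ = 0.026 + 0.028 + 0.049 = 0.103.
At the golden rule MPK = n+g+δ, and in any Cobb-Douglas steady state s = (n+g+δ)·k/y = MPK·k/y = capital's share 0.4.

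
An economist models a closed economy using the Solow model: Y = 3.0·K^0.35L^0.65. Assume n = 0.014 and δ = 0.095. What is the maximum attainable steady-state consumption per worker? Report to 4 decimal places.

c_gold ≈ 6.6032

Break-even investment rate: n + δ = 0.014 + 0.095 = 0.109.
At the golden rule the marginal product of capital equals n+δ: 0.35·3.0·k^(0.35−1) = 0.109. Solving, k_gold = (0.35·3.0/0.109)^(1/0.65) ≈ 32.6198.
y_gold = 3.0·32.6198^0.35 ≈ 10.1587.
c_gold = y_gold − (n+δ)·k_gold = 10.1587 − 0.109·32.6198 ≈ 6.6032.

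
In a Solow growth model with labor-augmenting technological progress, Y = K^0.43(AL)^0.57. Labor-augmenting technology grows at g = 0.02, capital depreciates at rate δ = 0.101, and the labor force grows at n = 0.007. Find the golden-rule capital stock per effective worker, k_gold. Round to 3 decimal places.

The effective depreciation rate is n + g + δ = 0.007 + 0.02 + 0.101 = 0.128.
Golden rule sets MPK = n+g+δ: 0.43·k^(0.43−1) = 0.128, so k_gold = (0.43/0.128)^(1/0.57) ≈ 8.3803.

k_gold ≈ 8.380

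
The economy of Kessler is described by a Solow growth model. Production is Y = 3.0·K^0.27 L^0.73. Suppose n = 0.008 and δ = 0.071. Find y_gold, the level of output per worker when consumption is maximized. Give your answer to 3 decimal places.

y_gold ≈ 7.096

n + δ = 0.008 + 0.071 = 0.079.
Maximizing c = f(k) − (n+δ)·k gives f'(k) = n+δ, i.e. 0.27·3.0·k^(0.27−1) = 0.079, so k_gold = (0.27·3.0/0.079)^(1/0.73) ≈ 24.2514.
Output: y_gold = 3.0·k_gold^0.27 = 3.0·24.2514^0.27 ≈ 7.0958.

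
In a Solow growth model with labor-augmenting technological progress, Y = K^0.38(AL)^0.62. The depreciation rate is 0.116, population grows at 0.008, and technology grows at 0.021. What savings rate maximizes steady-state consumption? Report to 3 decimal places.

Break-even investment rate: n + g + δ = 0.008 + 0.021 + 0.116 = 0.145.
At the golden rule MPK = n+g+δ, and in any Cobb-Douglas steady state s = (n+g+δ)·k/y = MPK·k/y = capital's share 0.38.

s_gold = 0.380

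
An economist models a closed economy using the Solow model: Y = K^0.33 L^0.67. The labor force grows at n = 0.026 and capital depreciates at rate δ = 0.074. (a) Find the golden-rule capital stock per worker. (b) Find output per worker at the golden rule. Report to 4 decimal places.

(a) k_gold ≈ 5.9416; (b) y_gold ≈ 1.8005

n + δ = 0.026 + 0.074 = 0.1.
Maximizing c = f(k) − (n+δ)·k gives f'(k) = n+δ, i.e. 0.33·k^(0.33−1) = 0.1, so k_gold = (0.33/0.1)^(1/0.67) ≈ 5.9416.
y_gold = 5.9416^0.33 ≈ 1.8005.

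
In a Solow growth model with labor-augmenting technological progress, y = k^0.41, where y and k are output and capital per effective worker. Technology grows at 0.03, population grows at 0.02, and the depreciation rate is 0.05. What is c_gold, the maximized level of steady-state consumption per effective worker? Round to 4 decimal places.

n + g + δ = 0.02 + 0.03 + 0.05 = 0.1.
Setting f'(k) = n+g+δ gives 0.41·k^(0.41−1) = 0.1, hence k_gold = (0.41/0.1)^(1/0.59) ≈ 10.9299.
y_gold = 10.9299^0.41 ≈ 2.6658.
c_gold = y_gold − (n+g+δ)·k_gold = 2.6658 − 0.1·10.9299 ≈ 1.5728.

c_gold ≈ 1.5728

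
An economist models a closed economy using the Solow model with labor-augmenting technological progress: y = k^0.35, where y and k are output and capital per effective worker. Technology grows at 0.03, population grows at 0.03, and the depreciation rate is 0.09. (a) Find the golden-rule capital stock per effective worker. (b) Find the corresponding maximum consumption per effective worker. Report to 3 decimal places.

(a) k_gold ≈ 3.682; (b) c_gold ≈ 1.026

n + g + δ = 0.03 + 0.03 + 0.09 = 0.15.
Golden rule sets MPK = n+g+δ: 0.35·k^(0.35−1) = 0.15, so k_gold = (0.35/0.15)^(1/0.65) ≈ 3.6823.
y_gold = 3.6823^0.35 ≈ 1.5781; c_gold = y_gold − 0.15·k_gold ≈ 1.0258.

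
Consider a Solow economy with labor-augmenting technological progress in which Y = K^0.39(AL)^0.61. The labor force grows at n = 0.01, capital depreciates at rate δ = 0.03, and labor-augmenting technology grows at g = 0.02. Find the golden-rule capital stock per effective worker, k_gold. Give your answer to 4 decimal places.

k_gold ≈ 21.5102

Break-even investment rate: n + g + δ = 0.01 + 0.02 + 0.03 = 0.06.
At the golden rule the marginal product of capital equals n+g+δ: 0.39·k^(0.39−1) = 0.06. Solving, k_gold = (0.39/0.06)^(1/0.61) ≈ 21.5102.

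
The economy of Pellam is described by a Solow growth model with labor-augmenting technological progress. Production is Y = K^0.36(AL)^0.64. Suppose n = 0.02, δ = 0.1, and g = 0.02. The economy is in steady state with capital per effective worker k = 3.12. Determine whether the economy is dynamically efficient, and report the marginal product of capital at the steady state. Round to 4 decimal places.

n + g + δ = 0.02 + 0.02 + 0.1 = 0.14.
MPK = 0.36·k^(0.36−1) = 0.36·3.12^(-0.64) ≈ 0.1738.
MPK > 0.14, so the economy is dynamically efficient (under-saving).

dynamically efficient; MPK ≈ 0.1738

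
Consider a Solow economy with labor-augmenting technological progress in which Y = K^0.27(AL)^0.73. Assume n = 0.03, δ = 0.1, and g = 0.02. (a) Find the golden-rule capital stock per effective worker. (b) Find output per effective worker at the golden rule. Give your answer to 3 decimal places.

Capital per effective worker breaks even when investment replaces (n + g + δ)·k; here n + g + δ = 0.15.
At the golden rule the marginal product of capital equals n+g+δ: 0.27·k^(0.27−1) = 0.15. Solving, k_gold = (0.27/0.15)^(1/0.73) ≈ 2.2371.
y_gold = 2.2371^0.27 ≈ 1.2428.

(a) k_gold ≈ 2.237; (b) y_gold ≈ 1.243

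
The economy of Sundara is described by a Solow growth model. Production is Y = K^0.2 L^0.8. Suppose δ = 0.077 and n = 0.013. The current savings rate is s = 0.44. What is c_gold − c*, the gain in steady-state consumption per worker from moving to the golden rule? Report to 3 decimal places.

Δc ≈ 0.144

The effective depreciation rate is n + δ = 0.013 + 0.077 = 0.09.
Current steady state (s = 0.44): k* = (0.44/0.09)^(1/0.8) ≈ 7.2696, y* = 7.2696^0.2 ≈ 1.4870, c* = (1−0.44)·1.4870 ≈ 0.8327.
Setting f'(k) = n+δ gives 0.2·k^(0.2−1) = 0.09, hence k_gold = (0.2/0.09)^(1/0.8) ≈ 2.7132.
y_gold = 2.7132^0.2 ≈ 1.2209, c_gold = y_gold − 0.09·k_gold ≈ 0.9768.
Gain: Δc = 0.9768 − 0.8327 ≈ 0.1441.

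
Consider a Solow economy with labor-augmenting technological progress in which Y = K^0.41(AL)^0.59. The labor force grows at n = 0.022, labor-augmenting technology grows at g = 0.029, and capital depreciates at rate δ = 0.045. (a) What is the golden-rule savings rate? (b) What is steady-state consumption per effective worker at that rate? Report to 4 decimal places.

(a) s_gold = 0.4100; (b) c_gold ≈ 1.6181

n + g + δ = 0.022 + 0.029 + 0.045 = 0.096.
For Cobb-Douglas, s_gold equals capital's share: s_gold = 0.41.
At the golden rule the marginal product of capital equals n+g+δ: 0.41·k^(0.41−1) = 0.096. Solving, k_gold = (0.41/0.096)^(1/0.59) ≈ 11.7129.
y_gold = 11.7129^0.41 ≈ 2.7425; c_gold = (1−0.41)·y_gold ≈ 1.6181.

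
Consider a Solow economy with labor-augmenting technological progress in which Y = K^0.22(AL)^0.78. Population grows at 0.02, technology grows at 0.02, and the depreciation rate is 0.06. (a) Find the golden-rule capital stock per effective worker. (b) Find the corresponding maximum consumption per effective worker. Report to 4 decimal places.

The effective depreciation rate is n + g + δ = 0.02 + 0.02 + 0.06 = 0.1.
Maximizing c = f(k) − (n+g+δ)·k gives f'(k) = n+g+δ, i.e. 0.22·k^(0.22−1) = 0.1, so k_gold = (0.22/0.1)^(1/0.78) ≈ 2.7479.
y_gold = 2.7479^0.22 ≈ 1.2491; c_gold = y_gold − 0.1·k_gold ≈ 0.9743.

(a) k_gold ≈ 2.7479; (b) c_gold ≈ 0.9743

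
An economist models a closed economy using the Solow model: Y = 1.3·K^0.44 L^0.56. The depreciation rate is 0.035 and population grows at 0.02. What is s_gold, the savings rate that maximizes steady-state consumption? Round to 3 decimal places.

s_gold = 0.440

n + δ = 0.02 + 0.035 = 0.055.
At the golden rule MPK = n+δ, and in any Cobb-Douglas steady state s = (n+δ)·k/y = MPK·k/y = capital's share 0.44.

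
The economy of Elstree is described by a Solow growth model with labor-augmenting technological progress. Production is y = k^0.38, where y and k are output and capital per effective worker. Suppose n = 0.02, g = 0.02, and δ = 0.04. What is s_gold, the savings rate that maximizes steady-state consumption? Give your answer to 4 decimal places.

s_gold = 0.3800

Break-even investment rate: n + g + δ = 0.02 + 0.02 + 0.04 = 0.08.
At the golden rule MPK = n+g+δ, and in any Cobb-Douglas steady state s = (n+g+δ)·k/y = MPK·k/y = capital's share 0.38.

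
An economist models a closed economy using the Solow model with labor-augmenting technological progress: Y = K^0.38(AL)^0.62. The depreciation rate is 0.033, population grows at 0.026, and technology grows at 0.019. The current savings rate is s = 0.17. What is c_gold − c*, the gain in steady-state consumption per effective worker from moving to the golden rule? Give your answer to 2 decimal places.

Break-even investment rate: n + g + δ = 0.026 + 0.019 + 0.033 = 0.078.
Current steady state (s = 0.17): k* = (0.17/0.078)^(1/0.62) ≈ 3.5134, y* = 3.5134^0.38 ≈ 1.6120, c* = (1−0.17)·1.6120 ≈ 1.3380.
At the golden rule the marginal product of capital equals n+g+δ: 0.38·k^(0.38−1) = 0.078. Solving, k_gold = (0.38/0.078)^(1/0.62) ≈ 12.8581.
y_gold = 12.8581^0.38 ≈ 2.6393, c_gold = y_gold − 0.078·k_gold ≈ 1.6364.
Gain: Δc = 1.6364 − 1.3380 ≈ 0.2984.

Δc ≈ 0.30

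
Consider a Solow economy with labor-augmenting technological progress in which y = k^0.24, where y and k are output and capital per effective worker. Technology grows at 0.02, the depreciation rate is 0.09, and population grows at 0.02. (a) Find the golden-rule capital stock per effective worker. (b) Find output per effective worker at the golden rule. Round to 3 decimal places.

Capital per effective worker breaks even when investment replaces (n + g + δ)·k; here n + g + δ = 0.13.
At the golden rule the marginal product of capital equals n+g+δ: 0.24·k^(0.24−1) = 0.13. Solving, k_gold = (0.24/0.13)^(1/0.76) ≈ 2.2405.
y_gold = 2.2405^0.24 ≈ 1.2136.

(a) k_gold ≈ 2.241; (b) y_gold ≈ 1.214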